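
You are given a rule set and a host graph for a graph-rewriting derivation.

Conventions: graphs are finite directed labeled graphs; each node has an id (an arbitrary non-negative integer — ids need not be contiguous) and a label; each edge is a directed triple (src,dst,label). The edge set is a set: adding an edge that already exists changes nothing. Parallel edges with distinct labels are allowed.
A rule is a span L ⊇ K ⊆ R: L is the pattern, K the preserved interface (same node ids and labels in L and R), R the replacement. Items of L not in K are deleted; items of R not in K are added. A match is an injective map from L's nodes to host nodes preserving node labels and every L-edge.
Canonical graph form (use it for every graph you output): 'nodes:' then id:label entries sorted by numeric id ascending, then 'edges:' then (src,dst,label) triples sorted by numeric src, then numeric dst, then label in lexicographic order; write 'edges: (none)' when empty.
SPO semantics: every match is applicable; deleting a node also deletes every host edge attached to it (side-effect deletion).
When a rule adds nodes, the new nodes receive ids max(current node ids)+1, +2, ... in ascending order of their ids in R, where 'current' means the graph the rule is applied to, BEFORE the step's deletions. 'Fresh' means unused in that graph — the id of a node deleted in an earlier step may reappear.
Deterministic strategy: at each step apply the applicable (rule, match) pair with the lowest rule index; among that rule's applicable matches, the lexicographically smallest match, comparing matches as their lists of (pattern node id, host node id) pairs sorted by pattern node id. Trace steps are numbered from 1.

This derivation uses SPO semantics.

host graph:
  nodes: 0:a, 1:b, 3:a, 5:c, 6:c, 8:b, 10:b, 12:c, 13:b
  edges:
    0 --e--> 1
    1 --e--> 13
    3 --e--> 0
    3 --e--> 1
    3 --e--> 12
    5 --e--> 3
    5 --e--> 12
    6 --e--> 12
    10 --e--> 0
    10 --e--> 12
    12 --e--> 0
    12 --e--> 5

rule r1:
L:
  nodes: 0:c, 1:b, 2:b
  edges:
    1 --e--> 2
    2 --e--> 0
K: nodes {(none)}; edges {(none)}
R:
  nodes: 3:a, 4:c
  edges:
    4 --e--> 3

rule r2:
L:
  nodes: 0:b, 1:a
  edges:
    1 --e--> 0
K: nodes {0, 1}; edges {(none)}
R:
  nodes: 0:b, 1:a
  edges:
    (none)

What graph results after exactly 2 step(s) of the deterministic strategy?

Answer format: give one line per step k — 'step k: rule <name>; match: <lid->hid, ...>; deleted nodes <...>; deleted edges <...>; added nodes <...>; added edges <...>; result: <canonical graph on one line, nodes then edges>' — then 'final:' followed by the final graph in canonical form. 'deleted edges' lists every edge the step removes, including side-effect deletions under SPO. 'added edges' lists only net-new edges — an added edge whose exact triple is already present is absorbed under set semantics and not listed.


step 1: rule r2; match: 0->1, 1->0; deleted nodes (none); deleted edges (0,1,e); added nodes (none); added edges (none); result: nodes: 0:a, 1:b, 3:a, 5:c, 6:c, 8:b, 10:b, 12:c, 13:b edges: (1,13,e); (3,0,e); (3,1,e); (3,12,e); (5,3,e); (5,12,e); (6,12,e); (10,0,e); (10,12,e); (12,0,e); (12,5,e)
step 2: rule r2; match: 0->1, 1->3; deleted nodes (none); deleted edges (3,1,e); added nodes (none); added edges (none); result: nodes: 0:a, 1:b, 3:a, 5:c, 6:c, 8:b, 10:b, 12:c, 13:b edges: (1,13,e); (3,0,e); (3,12,e); (5,3,e); (5,12,e); (6,12,e); (10,0,e); (10,12,e); (12,0,e); (12,5,e)
final:
nodes: 0:a, 1:b, 3:a, 5:c, 6:c, 8:b, 10:b, 12:c, 13:b
edges: (1,13,e); (3,0,e); (3,12,e); (5,3,e); (5,12,e); (6,12,e); (10,0,e); (10,12,e); (12,0,e); (12,5,e)


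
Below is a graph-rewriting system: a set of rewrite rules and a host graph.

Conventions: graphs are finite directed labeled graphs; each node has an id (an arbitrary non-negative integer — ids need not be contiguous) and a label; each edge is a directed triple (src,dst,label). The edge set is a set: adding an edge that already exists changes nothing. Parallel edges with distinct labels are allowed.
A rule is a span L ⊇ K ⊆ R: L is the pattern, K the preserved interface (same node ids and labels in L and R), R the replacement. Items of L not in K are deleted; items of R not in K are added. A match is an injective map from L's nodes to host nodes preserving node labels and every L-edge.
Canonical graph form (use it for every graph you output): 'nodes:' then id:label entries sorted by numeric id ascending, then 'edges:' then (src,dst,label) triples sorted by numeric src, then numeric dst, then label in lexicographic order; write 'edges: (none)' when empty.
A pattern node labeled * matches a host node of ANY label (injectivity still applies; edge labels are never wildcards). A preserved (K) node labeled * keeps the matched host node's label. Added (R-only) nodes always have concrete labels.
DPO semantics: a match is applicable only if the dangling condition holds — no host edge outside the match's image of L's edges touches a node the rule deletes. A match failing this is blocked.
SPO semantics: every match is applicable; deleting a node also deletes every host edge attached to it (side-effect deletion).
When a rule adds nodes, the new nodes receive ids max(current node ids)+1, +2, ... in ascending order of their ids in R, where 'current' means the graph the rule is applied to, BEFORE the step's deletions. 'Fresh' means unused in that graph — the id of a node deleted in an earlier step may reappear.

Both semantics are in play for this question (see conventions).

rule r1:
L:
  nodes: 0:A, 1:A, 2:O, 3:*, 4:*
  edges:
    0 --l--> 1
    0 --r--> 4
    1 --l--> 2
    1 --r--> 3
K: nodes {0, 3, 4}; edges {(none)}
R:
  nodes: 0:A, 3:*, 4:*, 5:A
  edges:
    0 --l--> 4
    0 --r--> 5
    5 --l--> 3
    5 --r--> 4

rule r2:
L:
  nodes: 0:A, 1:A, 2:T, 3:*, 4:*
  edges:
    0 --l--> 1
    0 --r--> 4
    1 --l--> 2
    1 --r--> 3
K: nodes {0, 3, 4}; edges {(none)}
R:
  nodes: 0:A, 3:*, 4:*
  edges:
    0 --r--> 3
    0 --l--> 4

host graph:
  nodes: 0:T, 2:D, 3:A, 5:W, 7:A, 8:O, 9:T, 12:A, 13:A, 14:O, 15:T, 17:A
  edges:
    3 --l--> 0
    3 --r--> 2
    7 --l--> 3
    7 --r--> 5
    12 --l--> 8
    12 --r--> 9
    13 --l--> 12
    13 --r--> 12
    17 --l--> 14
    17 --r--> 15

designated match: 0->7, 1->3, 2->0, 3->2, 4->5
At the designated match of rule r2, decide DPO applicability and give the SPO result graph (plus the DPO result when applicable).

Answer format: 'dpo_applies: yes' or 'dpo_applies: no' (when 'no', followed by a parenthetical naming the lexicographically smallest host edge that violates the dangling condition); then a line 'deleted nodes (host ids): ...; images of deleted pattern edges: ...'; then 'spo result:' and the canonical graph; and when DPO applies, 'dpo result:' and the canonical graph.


dpo_applies: yes
deleted nodes (host ids): 0, 3; images of deleted pattern edges: (3,0,l); (3,2,r); (7,3,l); (7,5,r)
spo result:
nodes: 2:D, 5:W, 7:A, 8:O, 9:T, 12:A, 13:A, 14:O, 15:T, 17:A
edges: (7,2,r); (7,5,l); (12,8,l); (12,9,r); (13,12,l); (13,12,r); (17,14,l); (17,15,r)
dpo result:
nodes: 2:D, 5:W, 7:A, 8:O, 9:T, 12:A, 13:A, 14:O, 15:T, 17:A
edges: (7,2,r); (7,5,l); (12,8,l); (12,9,r); (13,12,l); (13,12,r); (17,14,l); (17,15,r)


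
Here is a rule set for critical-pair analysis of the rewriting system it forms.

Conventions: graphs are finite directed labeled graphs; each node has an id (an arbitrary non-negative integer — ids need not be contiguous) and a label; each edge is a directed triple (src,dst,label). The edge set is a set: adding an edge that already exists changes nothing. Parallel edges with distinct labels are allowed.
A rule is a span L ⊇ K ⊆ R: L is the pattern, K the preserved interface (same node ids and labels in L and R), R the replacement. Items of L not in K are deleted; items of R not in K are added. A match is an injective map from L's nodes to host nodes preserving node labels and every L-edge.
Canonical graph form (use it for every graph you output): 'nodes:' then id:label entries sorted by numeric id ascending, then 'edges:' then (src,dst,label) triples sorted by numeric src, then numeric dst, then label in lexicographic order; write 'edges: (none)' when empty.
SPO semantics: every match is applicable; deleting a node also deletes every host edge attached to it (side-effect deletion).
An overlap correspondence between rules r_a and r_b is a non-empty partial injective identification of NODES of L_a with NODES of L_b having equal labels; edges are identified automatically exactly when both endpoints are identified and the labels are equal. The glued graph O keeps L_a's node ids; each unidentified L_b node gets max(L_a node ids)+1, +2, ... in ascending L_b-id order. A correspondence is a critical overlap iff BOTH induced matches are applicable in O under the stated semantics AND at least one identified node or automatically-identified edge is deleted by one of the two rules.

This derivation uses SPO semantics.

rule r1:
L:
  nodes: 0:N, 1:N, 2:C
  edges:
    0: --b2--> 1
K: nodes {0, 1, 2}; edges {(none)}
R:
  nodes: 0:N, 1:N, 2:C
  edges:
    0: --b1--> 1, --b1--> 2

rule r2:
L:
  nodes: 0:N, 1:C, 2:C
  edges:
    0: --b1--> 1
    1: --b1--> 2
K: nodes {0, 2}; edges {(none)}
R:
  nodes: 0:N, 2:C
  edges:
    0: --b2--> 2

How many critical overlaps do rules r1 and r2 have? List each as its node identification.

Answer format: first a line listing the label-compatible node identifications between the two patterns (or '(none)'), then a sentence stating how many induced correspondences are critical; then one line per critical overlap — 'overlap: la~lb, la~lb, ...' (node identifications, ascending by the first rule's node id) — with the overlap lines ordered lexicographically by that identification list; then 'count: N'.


label-compatible node identifications between L(r1) and L(r2): 0~0, 1~0, 2~1, 2~2
3 of the induced correspondences are critical overlaps of r1 and r2.
overlap: 0~0, 2~1
overlap: 1~0, 2~1
overlap: 2~1
count: 3


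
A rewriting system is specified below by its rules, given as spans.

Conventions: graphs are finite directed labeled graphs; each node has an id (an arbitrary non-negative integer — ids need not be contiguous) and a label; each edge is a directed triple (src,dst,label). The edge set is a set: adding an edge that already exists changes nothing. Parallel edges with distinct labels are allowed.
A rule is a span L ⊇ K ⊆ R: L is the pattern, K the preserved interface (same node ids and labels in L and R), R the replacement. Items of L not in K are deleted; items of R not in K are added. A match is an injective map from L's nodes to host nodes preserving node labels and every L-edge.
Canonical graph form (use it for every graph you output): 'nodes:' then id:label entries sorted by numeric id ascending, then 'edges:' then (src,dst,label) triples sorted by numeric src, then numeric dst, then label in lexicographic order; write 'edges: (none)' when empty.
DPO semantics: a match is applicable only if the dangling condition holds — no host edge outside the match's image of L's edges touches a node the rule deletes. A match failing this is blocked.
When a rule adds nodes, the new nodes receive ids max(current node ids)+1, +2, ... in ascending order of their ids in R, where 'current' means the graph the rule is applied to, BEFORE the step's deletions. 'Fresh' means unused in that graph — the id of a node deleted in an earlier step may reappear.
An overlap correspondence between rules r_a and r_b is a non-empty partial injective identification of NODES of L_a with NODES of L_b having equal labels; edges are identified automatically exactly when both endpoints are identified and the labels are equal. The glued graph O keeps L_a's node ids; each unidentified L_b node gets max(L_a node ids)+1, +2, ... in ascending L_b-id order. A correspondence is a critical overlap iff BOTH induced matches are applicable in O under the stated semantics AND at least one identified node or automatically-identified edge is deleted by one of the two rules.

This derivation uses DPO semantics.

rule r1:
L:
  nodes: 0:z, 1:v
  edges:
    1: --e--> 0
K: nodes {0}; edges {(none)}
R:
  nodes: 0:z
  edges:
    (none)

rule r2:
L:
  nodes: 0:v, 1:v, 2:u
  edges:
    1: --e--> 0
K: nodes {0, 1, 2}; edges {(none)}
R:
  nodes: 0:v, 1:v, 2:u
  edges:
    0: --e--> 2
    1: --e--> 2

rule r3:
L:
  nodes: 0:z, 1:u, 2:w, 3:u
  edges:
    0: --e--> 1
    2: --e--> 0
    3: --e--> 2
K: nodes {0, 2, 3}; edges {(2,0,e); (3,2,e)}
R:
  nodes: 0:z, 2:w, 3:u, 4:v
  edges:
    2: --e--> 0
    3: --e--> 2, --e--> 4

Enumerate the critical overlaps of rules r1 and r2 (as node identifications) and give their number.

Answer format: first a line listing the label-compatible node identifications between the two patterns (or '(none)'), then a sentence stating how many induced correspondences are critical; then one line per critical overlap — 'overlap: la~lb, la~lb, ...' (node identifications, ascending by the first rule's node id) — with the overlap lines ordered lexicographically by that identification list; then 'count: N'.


label-compatible node identifications between L(r1) and L(r2): 1~0, 1~1
0 of the induced correspondences are critical overlaps of r1 and r2.
count: 0


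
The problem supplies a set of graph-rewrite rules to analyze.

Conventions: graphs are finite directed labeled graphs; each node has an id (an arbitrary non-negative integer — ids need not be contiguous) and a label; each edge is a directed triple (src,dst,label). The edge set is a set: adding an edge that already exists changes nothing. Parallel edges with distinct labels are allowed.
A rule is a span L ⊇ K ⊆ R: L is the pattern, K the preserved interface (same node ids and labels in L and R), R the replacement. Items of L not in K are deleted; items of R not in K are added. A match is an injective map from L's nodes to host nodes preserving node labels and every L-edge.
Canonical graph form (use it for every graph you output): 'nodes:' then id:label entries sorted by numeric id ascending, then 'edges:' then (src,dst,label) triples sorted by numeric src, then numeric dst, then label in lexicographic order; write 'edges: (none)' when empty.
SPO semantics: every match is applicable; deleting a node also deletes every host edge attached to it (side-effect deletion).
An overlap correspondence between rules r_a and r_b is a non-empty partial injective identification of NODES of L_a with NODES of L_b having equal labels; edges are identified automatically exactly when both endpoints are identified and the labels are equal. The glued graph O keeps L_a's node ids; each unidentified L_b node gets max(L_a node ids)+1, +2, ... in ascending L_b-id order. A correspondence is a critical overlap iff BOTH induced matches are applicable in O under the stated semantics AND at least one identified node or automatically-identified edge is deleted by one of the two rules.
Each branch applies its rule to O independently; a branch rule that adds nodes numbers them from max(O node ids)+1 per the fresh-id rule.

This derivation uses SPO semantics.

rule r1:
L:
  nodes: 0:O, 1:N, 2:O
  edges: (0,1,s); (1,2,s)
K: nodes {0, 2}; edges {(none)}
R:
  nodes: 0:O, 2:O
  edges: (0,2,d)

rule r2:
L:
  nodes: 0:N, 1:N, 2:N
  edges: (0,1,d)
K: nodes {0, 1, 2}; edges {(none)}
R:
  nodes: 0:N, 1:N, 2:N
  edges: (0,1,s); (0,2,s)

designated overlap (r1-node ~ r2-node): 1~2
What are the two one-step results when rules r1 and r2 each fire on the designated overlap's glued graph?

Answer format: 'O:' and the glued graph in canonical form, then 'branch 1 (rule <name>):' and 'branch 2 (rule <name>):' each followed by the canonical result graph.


O:
nodes: 0:O, 1:N, 2:O, 3:N, 4:N
edges: (0,1,s); (1,2,s); (3,4,d)
branch 1 (rule r1):
nodes: 0:O, 2:O, 3:N, 4:N
edges: (0,2,d); (3,4,d)
branch 2 (rule r2):
nodes: 0:O, 1:N, 2:O, 3:N, 4:N
edges: (0,1,s); (1,2,s); (3,1,s); (3,4,s)


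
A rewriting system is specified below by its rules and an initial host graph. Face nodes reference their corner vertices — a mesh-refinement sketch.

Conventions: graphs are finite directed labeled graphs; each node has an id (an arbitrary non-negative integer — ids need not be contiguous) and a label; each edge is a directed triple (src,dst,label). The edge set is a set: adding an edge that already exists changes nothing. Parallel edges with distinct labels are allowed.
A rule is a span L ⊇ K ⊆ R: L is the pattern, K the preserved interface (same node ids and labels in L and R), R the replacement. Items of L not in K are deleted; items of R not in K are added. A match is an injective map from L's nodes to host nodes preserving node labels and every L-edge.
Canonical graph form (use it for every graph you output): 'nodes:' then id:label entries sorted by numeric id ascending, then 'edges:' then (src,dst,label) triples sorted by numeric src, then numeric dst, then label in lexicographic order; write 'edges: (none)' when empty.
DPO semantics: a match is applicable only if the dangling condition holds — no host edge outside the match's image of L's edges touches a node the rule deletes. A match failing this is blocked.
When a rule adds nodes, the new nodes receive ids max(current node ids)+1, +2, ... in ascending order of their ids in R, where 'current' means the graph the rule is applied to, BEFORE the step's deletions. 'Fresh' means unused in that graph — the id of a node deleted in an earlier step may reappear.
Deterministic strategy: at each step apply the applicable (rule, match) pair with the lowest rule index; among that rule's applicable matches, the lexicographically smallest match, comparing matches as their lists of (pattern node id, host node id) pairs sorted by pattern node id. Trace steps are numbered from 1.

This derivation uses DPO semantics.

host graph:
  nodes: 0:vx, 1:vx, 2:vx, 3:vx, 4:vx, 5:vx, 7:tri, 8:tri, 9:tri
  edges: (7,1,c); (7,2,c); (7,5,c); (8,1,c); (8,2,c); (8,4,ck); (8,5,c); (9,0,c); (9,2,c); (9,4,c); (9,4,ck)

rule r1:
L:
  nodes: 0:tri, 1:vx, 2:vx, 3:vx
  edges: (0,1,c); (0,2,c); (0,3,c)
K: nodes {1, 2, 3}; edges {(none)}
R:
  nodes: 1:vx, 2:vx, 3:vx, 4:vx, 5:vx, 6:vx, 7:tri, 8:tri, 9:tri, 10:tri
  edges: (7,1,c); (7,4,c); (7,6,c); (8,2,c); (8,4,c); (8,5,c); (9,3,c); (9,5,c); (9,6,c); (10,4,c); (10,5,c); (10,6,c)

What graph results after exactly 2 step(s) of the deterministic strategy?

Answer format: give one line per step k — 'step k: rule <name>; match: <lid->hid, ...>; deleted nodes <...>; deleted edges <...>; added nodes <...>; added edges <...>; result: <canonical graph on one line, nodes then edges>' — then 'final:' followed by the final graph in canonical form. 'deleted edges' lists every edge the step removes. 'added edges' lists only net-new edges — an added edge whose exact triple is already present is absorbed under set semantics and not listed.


step 1: rule r1; match: 0->7, 1->1, 2->2, 3->5; deleted nodes 7; deleted edges (7,1,c); (7,2,c); (7,5,c); added nodes 10, 11, 12, 13, 14, 15, 16; added edges (13,1,c); (13,10,c); (13,12,c); (14,2,c); (14,10,c); (14,11,c); (15,5,c); (15,11,c); (15,12,c); (16,10,c); (16,11,c); (16,12,c); result: nodes: 0:vx, 1:vx, 2:vx, 3:vx, 4:vx, 5:vx, 8:tri, 9:tri, 10:vx, 11:vx, 12:vx, 13:tri, 14:tri, 15:tri, 16:tri edges: (8,1,c); (8,2,c); (8,4,ck); (8,5,c); (9,0,c); (9,2,c); (9,4,c); (9,4,ck); (13,1,c); (13,10,c); (13,12,c); (14,2,c); (14,10,c); (14,11,c); (15,5,c); (15,11,c); (15,12,c); (16,10,c); (16,11,c); (16,12,c)
step 2: rule r1; match: 0->13, 1->1, 2->10, 3->12; deleted nodes 13; deleted edges (13,1,c); (13,10,c); (13,12,c); added nodes 17, 18, 19, 20, 21, 22, 23; added edges (20,1,c); (20,17,c); (20,19,c); (21,10,c); (21,17,c); (21,18,c); (22,12,c); (22,18,c); (22,19,c); (23,17,c); (23,18,c); (23,19,c); result: nodes: 0:vx, 1:vx, 2:vx, 3:vx, 4:vx, 5:vx, 8:tri, 9:tri, 10:vx, 11:vx, 12:vx, 14:tri, 15:tri, 16:tri, 17:vx, 18:vx, 19:vx, 20:tri, 21:tri, 22:tri, 23:tri edges: (8,1,c); (8,2,c); (8,4,ck); (8,5,c); (9,0,c); (9,2,c); (9,4,c); (9,4,ck); (14,2,c); (14,10,c); (14,11,c); (15,5,c); (15,11,c); (15,12,c); (16,10,c); (16,11,c); (16,12,c); (20,1,c); (20,17,c); (20,19,c); (21,10,c); (21,17,c); (21,18,c); (22,12,c); (22,18,c); (22,19,c); (23,17,c); (23,18,c); (23,19,c)
final:
nodes: 0:vx, 1:vx, 2:vx, 3:vx, 4:vx, 5:vx, 8:tri, 9:tri, 10:vx, 11:vx, 12:vx, 14:tri, 15:tri, 16:tri, 17:vx, 18:vx, 19:vx, 20:tri, 21:tri, 22:tri, 23:tri
edges: (8,1,c); (8,2,c); (8,4,ck); (8,5,c); (9,0,c); (9,2,c); (9,4,c); (9,4,ck); (14,2,c); (14,10,c); (14,11,c); (15,5,c); (15,11,c); (15,12,c); (16,10,c); (16,11,c); (16,12,c); (20,1,c); (20,17,c); (20,19,c); (21,10,c); (21,17,c); (21,18,c); (22,12,c); (22,18,c); (22,19,c); (23,17,c); (23,18,c); (23,19,c)


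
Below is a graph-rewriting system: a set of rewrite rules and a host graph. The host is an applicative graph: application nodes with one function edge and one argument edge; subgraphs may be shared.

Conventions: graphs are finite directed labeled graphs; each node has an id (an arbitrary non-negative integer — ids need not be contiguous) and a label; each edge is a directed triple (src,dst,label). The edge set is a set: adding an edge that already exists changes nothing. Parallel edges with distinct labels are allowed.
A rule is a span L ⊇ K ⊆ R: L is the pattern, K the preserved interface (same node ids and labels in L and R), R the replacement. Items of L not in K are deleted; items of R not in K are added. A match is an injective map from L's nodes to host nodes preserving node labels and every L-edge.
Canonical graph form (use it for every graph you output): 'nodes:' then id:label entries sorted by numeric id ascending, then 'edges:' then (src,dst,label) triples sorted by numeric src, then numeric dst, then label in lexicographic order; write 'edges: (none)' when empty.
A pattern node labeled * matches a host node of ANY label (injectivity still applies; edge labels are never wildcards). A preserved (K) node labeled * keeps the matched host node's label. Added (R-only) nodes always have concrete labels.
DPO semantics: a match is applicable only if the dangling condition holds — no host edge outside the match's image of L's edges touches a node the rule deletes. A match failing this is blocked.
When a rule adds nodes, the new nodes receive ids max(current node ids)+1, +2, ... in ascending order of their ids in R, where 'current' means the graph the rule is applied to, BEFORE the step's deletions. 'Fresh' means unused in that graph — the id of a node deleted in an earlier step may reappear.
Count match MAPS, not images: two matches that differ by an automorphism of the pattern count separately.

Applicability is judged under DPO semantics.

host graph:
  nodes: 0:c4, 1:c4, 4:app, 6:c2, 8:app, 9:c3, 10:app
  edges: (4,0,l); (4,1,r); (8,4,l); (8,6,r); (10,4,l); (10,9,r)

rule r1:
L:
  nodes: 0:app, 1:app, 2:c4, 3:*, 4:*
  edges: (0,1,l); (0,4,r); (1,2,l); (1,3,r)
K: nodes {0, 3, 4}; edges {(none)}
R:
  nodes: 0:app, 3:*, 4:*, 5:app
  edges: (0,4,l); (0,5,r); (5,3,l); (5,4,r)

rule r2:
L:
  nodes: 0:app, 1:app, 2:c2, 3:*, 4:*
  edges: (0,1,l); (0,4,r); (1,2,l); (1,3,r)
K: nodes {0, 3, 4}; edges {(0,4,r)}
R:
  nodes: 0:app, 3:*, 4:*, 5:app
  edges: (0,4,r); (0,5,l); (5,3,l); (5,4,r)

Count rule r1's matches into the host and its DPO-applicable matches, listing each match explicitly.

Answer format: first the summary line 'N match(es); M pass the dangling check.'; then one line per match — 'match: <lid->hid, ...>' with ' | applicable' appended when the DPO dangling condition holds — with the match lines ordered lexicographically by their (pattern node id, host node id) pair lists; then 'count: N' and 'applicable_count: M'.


2 match(es); 0 pass the dangling check.
match: 0->8, 1->4, 2->0, 3->1, 4->6
match: 0->10, 1->4, 2->0, 3->1, 4->9
count: 2
applicable_count: 0


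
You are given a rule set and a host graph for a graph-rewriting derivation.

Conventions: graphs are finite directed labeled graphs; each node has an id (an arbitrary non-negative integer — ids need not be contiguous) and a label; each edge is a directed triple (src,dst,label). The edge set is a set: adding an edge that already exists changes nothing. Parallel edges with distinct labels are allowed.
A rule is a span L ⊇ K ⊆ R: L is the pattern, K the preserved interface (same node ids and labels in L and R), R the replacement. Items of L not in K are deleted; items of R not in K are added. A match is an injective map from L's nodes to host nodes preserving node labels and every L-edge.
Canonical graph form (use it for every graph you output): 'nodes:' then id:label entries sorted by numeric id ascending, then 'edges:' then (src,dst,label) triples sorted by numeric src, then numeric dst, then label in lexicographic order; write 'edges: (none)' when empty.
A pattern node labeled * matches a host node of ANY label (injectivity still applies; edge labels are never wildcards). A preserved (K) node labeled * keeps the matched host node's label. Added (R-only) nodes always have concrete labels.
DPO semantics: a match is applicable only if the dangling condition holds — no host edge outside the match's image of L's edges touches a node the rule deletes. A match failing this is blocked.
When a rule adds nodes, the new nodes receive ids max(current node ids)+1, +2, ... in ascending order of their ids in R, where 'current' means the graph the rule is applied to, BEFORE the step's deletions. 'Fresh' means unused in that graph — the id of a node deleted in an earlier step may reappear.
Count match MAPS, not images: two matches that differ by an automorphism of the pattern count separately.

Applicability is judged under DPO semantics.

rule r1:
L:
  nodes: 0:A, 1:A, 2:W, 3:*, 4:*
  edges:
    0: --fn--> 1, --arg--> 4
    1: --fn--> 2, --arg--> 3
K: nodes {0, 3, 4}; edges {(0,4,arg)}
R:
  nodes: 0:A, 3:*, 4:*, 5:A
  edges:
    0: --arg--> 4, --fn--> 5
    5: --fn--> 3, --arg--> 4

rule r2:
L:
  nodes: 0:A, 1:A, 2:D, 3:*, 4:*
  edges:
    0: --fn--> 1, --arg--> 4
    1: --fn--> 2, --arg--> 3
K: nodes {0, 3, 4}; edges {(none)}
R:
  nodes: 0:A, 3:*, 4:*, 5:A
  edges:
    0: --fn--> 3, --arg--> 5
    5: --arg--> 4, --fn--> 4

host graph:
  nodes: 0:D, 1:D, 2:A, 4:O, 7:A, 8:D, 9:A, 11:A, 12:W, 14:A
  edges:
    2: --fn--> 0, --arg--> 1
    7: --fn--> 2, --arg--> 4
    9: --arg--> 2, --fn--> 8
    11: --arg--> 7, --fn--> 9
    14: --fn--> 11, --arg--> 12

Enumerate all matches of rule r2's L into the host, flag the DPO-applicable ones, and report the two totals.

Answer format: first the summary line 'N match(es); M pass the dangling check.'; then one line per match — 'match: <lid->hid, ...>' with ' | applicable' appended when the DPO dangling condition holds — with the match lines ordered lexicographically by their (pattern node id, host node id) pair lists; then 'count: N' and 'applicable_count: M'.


2 match(es); 1 pass the dangling check.
match: 0->7, 1->2, 2->0, 3->1, 4->4
match: 0->11, 1->9, 2->8, 3->2, 4->7 | applicable
count: 2
applicable_count: 1


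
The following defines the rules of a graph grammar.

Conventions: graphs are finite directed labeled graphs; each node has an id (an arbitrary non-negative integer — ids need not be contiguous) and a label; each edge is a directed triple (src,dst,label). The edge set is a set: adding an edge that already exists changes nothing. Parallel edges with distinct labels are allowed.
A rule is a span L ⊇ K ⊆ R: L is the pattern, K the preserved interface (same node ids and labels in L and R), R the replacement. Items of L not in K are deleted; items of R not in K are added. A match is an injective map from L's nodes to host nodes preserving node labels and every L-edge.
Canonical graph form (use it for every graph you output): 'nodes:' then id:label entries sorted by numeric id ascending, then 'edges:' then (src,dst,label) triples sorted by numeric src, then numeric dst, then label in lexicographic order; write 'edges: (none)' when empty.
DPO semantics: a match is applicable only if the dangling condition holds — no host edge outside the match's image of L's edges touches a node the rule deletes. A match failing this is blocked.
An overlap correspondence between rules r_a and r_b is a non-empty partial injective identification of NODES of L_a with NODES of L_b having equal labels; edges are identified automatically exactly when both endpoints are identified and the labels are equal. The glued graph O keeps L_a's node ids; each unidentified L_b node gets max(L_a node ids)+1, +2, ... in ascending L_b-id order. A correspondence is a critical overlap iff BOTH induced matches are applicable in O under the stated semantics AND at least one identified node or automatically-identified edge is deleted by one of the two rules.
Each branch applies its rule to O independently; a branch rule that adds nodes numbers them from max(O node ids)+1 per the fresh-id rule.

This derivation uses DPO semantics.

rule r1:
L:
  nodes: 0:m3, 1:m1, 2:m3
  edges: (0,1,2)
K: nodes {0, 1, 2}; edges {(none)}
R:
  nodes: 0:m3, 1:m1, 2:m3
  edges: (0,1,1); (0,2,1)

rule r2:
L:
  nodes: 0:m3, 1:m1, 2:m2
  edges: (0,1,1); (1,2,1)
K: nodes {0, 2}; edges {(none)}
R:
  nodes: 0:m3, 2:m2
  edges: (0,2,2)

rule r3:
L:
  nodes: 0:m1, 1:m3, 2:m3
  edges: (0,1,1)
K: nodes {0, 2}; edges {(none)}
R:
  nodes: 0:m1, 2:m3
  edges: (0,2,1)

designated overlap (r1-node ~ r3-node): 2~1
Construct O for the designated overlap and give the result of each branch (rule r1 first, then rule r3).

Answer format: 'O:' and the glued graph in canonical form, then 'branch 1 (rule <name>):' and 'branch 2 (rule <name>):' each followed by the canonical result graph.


O:
nodes: 0:m3, 1:m1, 2:m3, 3:m1, 4:m3
edges: (0,1,2); (3,2,1)
branch 1 (rule r1):
nodes: 0:m3, 1:m1, 2:m3, 3:m1, 4:m3
edges: (0,1,1); (0,2,1); (3,2,1)
branch 2 (rule r3):
nodes: 0:m3, 1:m1, 3:m1, 4:m3
edges: (0,1,2); (3,4,1)


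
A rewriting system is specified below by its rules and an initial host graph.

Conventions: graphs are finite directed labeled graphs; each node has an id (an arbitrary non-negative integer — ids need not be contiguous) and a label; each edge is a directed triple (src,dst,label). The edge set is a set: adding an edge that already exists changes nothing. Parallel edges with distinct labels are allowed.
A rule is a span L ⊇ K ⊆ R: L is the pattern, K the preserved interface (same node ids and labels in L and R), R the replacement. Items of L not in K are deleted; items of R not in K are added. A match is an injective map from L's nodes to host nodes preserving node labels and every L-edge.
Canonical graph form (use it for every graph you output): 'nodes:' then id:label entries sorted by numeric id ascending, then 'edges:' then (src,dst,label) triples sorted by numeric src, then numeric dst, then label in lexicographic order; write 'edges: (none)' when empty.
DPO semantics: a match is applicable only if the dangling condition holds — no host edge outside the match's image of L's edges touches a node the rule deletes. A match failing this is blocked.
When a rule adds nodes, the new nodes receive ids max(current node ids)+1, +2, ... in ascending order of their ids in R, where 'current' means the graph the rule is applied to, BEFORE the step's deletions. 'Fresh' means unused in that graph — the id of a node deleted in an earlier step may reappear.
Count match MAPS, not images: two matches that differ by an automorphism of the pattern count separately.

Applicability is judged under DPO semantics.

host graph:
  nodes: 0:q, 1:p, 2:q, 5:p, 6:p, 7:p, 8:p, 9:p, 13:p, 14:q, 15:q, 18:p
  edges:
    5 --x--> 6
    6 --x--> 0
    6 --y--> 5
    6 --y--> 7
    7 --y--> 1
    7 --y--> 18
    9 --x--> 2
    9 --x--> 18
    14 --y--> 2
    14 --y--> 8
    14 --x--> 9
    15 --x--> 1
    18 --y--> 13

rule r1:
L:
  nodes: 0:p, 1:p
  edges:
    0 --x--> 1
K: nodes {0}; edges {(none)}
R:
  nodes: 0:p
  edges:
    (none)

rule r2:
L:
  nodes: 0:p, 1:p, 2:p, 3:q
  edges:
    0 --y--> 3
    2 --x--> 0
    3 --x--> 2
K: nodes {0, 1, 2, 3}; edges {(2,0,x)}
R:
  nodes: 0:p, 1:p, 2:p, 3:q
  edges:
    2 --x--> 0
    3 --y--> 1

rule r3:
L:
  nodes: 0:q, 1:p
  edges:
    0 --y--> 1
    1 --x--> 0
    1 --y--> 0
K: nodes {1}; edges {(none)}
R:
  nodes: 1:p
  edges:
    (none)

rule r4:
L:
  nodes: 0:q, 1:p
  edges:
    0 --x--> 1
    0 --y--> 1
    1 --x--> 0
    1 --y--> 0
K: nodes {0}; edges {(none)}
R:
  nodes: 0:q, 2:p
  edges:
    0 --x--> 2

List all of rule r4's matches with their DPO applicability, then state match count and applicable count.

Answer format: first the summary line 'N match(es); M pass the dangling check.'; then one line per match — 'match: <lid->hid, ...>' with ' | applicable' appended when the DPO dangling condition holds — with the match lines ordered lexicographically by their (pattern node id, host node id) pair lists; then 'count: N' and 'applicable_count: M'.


0 match(es); 0 pass the dangling check.
count: 0
applicable_count: 0


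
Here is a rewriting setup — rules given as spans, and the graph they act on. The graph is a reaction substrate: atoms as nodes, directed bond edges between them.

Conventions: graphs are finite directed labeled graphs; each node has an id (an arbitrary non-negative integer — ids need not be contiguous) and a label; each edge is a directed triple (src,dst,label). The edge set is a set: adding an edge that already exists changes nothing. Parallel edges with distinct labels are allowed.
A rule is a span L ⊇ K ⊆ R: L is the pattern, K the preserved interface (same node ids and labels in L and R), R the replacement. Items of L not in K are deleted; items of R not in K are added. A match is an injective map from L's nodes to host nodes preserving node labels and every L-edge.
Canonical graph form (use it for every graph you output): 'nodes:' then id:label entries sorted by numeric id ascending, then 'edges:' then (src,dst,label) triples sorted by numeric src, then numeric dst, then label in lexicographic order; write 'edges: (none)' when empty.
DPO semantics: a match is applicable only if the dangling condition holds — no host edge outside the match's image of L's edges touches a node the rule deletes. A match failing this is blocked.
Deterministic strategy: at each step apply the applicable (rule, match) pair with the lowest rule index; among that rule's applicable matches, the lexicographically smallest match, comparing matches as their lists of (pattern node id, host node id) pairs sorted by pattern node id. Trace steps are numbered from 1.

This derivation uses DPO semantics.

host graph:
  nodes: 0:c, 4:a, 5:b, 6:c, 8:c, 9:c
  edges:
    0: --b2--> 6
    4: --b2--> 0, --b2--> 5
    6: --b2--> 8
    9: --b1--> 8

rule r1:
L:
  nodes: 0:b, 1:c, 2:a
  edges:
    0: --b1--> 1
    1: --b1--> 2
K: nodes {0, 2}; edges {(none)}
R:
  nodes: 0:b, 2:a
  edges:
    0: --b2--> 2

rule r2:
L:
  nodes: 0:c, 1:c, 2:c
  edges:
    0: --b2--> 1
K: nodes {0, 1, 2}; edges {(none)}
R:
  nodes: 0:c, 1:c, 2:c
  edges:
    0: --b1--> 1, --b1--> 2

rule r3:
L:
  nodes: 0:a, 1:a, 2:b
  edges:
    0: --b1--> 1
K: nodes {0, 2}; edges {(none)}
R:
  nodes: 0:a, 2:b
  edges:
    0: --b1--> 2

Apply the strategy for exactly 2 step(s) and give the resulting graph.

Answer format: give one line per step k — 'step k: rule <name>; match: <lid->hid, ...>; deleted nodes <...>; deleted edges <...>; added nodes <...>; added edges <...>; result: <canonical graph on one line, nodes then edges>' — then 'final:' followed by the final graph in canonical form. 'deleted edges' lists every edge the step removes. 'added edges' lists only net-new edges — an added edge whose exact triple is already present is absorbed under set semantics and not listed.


step 1: rule r2; match: 0->0, 1->6, 2->8; deleted nodes (none); deleted edges (0,6,b2); added nodes (none); added edges (0,6,b1); (0,8,b1); result: nodes: 0:c, 4:a, 5:b, 6:c, 8:c, 9:c edges: (0,6,b1); (0,8,b1); (4,0,b2); (4,5,b2); (6,8,b2); (9,8,b1)
step 2: rule r2; match: 0->6, 1->8, 2->0; deleted nodes (none); deleted edges (6,8,b2); added nodes (none); added edges (6,0,b1); (6,8,b1); result: nodes: 0:c, 4:a, 5:b, 6:c, 8:c, 9:c edges: (0,6,b1); (0,8,b1); (4,0,b2); (4,5,b2); (6,0,b1); (6,8,b1); (9,8,b1)
final:
nodes: 0:c, 4:a, 5:b, 6:c, 8:c, 9:c
edges: (0,6,b1); (0,8,b1); (4,0,b2); (4,5,b2); (6,0,b1); (6,8,b1); (9,8,b1)


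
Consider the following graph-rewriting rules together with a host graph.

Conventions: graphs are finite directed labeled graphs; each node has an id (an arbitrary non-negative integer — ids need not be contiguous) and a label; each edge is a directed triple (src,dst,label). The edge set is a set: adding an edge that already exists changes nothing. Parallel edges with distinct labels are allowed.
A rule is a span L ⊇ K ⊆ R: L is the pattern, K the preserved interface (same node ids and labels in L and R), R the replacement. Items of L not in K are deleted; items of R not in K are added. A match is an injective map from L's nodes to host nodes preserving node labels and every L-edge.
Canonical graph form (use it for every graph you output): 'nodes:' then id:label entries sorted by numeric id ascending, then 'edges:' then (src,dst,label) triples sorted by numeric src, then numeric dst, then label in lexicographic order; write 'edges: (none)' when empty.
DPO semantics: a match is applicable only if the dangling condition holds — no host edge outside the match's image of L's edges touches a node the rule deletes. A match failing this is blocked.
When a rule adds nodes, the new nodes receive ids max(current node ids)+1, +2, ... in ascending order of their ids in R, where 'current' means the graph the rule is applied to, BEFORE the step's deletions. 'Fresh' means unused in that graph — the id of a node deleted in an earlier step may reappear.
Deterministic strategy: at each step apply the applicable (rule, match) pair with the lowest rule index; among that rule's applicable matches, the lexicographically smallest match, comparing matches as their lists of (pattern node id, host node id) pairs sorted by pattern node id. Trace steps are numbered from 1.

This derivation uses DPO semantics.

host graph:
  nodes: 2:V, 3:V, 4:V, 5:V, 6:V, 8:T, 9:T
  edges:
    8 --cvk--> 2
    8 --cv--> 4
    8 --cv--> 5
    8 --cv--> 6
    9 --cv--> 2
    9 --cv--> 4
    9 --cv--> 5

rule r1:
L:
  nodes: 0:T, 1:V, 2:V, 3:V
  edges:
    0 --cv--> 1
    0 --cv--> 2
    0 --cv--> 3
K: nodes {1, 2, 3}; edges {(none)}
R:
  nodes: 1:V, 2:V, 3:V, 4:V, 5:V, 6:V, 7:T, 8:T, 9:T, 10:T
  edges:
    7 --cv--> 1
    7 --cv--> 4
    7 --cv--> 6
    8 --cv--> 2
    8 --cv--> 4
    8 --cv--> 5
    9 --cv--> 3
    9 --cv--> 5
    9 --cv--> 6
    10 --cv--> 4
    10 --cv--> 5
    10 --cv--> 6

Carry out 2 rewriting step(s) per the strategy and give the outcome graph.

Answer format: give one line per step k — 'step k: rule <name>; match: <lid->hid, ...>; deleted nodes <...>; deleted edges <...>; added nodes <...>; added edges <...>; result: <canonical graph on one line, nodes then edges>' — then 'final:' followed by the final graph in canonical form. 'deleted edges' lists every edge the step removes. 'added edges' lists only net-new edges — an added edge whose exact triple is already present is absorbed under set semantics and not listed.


step 1: rule r1; match: 0->9, 1->2, 2->4, 3->5; deleted nodes 9; deleted edges (9,2,cv); (9,4,cv); (9,5,cv); added nodes 10, 11, 12, 13, 14, 15, 16; added edges (13,2,cv); (13,10,cv); (13,12,cv); (14,4,cv); (14,10,cv); (14,11,cv); (15,5,cv); (15,11,cv); (15,12,cv); (16,10,cv); (16,11,cv); (16,12,cv); result: nodes: 2:V, 3:V, 4:V, 5:V, 6:V, 8:T, 10:V, 11:V, 12:V, 13:T, 14:T, 15:T, 16:T edges: (8,2,cvk); (8,4,cv); (8,5,cv); (8,6,cv); (13,2,cv); (13,10,cv); (13,12,cv); (14,4,cv); (14,10,cv); (14,11,cv); (15,5,cv); (15,11,cv); (15,12,cv); (16,10,cv); (16,11,cv); (16,12,cv)
step 2: rule r1; match: 0->13, 1->2, 2->10, 3->12; deleted nodes 13; deleted edges (13,2,cv); (13,10,cv); (13,12,cv); added nodes 17, 18, 19, 20, 21, 22, 23; added edges (20,2,cv); (20,17,cv); (20,19,cv); (21,10,cv); (21,17,cv); (21,18,cv); (22,12,cv); (22,18,cv); (22,19,cv); (23,17,cv); (23,18,cv); (23,19,cv); result: nodes: 2:V, 3:V, 4:V, 5:V, 6:V, 8:T, 10:V, 11:V, 12:V, 14:T, 15:T, 16:T, 17:V, 18:V, 19:V, 20:T, 21:T, 22:T, 23:T edges: (8,2,cvk); (8,4,cv); (8,5,cv); (8,6,cv); (14,4,cv); (14,10,cv); (14,11,cv); (15,5,cv); (15,11,cv); (15,12,cv); (16,10,cv); (16,11,cv); (16,12,cv); (20,2,cv); (20,17,cv); (20,19,cv); (21,10,cv); (21,17,cv); (21,18,cv); (22,12,cv); (22,18,cv); (22,19,cv); (23,17,cv); (23,18,cv); (23,19,cv)
final:
nodes: 2:V, 3:V, 4:V, 5:V, 6:V, 8:T, 10:V, 11:V, 12:V, 14:T, 15:T, 16:T, 17:V, 18:V, 19:V, 20:T, 21:T, 22:T, 23:T
edges: (8,2,cvk); (8,4,cv); (8,5,cv); (8,6,cv); (14,4,cv); (14,10,cv); (14,11,cv); (15,5,cv); (15,11,cv); (15,12,cv); (16,10,cv); (16,11,cv); (16,12,cv); (20,2,cv); (20,17,cv); (20,19,cv); (21,10,cv); (21,17,cv); (21,18,cv); (22,12,cv); (22,18,cv); (22,19,cv); (23,17,cv); (23,18,cv); (23,19,cv)
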